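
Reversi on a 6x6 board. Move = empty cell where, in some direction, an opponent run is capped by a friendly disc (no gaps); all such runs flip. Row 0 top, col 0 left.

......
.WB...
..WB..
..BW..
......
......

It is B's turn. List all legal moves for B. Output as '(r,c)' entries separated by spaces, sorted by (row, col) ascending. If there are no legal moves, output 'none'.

Answer: (1,0) (2,1) (3,4) (4,3)

Derivation:
(0,0): no bracket -> illegal
(0,1): no bracket -> illegal
(0,2): no bracket -> illegal
(1,0): flips 1 -> legal
(1,3): no bracket -> illegal
(2,0): no bracket -> illegal
(2,1): flips 1 -> legal
(2,4): no bracket -> illegal
(3,1): no bracket -> illegal
(3,4): flips 1 -> legal
(4,2): no bracket -> illegal
(4,3): flips 1 -> legal
(4,4): no bracket -> illegal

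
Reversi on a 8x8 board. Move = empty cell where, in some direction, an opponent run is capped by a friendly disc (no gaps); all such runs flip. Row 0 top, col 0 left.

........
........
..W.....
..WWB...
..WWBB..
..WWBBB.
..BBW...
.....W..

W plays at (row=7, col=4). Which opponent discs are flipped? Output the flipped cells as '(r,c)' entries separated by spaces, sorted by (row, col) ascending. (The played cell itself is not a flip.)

Dir NW: opp run (6,3) capped by W -> flip
Dir N: first cell 'W' (not opp) -> no flip
Dir NE: first cell '.' (not opp) -> no flip
Dir W: first cell '.' (not opp) -> no flip
Dir E: first cell 'W' (not opp) -> no flip
Dir SW: edge -> no flip
Dir S: edge -> no flip
Dir SE: edge -> no flip

Answer: (6,3)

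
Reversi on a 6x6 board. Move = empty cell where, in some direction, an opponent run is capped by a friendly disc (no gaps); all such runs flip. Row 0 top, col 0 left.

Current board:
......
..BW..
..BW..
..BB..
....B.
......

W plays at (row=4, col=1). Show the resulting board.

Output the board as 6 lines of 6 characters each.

Place W at (4,1); scan 8 dirs for brackets.
Dir NW: first cell '.' (not opp) -> no flip
Dir N: first cell '.' (not opp) -> no flip
Dir NE: opp run (3,2) capped by W -> flip
Dir W: first cell '.' (not opp) -> no flip
Dir E: first cell '.' (not opp) -> no flip
Dir SW: first cell '.' (not opp) -> no flip
Dir S: first cell '.' (not opp) -> no flip
Dir SE: first cell '.' (not opp) -> no flip
All flips: (3,2)

Answer: ......
..BW..
..BW..
..WB..
.W..B.
......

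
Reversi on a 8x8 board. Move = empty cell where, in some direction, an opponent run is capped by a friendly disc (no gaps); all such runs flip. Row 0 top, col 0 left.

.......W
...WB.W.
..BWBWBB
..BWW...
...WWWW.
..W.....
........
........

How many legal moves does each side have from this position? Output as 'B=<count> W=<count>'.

-- B to move --
(0,2): flips 1 -> legal
(0,3): no bracket -> illegal
(0,4): flips 1 -> legal
(0,5): flips 1 -> legal
(0,6): flips 1 -> legal
(1,2): flips 1 -> legal
(1,5): no bracket -> illegal
(1,7): no bracket -> illegal
(3,5): flips 2 -> legal
(3,6): flips 1 -> legal
(3,7): no bracket -> illegal
(4,1): no bracket -> illegal
(4,2): flips 1 -> legal
(4,7): no bracket -> illegal
(5,1): no bracket -> illegal
(5,3): no bracket -> illegal
(5,4): flips 3 -> legal
(5,5): flips 2 -> legal
(5,6): no bracket -> illegal
(5,7): no bracket -> illegal
(6,1): no bracket -> illegal
(6,2): no bracket -> illegal
(6,3): no bracket -> illegal
B mobility = 10
-- W to move --
(0,3): flips 1 -> legal
(0,4): flips 2 -> legal
(0,5): flips 1 -> legal
(1,1): flips 1 -> legal
(1,2): no bracket -> illegal
(1,5): flips 2 -> legal
(1,7): no bracket -> illegal
(2,1): flips 2 -> legal
(3,1): flips 2 -> legal
(3,5): flips 1 -> legal
(3,6): flips 1 -> legal
(3,7): no bracket -> illegal
(4,1): flips 1 -> legal
(4,2): no bracket -> illegal
W mobility = 10

Answer: B=10 W=10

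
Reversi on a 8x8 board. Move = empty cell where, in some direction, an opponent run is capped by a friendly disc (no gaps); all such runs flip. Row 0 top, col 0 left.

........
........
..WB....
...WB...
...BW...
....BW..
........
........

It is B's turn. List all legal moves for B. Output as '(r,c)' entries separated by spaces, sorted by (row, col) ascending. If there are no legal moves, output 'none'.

(1,1): no bracket -> illegal
(1,2): no bracket -> illegal
(1,3): no bracket -> illegal
(2,1): flips 1 -> legal
(2,4): no bracket -> illegal
(3,1): no bracket -> illegal
(3,2): flips 1 -> legal
(3,5): no bracket -> illegal
(4,2): no bracket -> illegal
(4,5): flips 1 -> legal
(4,6): no bracket -> illegal
(5,3): no bracket -> illegal
(5,6): flips 1 -> legal
(6,4): no bracket -> illegal
(6,5): no bracket -> illegal
(6,6): no bracket -> illegal

Answer: (2,1) (3,2) (4,5) (5,6)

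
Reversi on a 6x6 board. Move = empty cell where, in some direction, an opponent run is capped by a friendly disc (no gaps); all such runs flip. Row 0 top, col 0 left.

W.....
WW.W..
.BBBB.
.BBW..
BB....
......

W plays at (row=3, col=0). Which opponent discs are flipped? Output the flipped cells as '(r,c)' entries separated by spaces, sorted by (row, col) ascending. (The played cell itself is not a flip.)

Dir NW: edge -> no flip
Dir N: first cell '.' (not opp) -> no flip
Dir NE: opp run (2,1), next='.' -> no flip
Dir W: edge -> no flip
Dir E: opp run (3,1) (3,2) capped by W -> flip
Dir SW: edge -> no flip
Dir S: opp run (4,0), next='.' -> no flip
Dir SE: opp run (4,1), next='.' -> no flip

Answer: (3,1) (3,2)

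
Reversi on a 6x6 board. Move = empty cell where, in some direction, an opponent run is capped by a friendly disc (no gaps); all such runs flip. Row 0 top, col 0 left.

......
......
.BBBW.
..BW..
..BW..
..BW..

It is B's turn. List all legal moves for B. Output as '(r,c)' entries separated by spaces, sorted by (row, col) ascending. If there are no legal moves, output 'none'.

(1,3): no bracket -> illegal
(1,4): no bracket -> illegal
(1,5): flips 2 -> legal
(2,5): flips 1 -> legal
(3,4): flips 2 -> legal
(3,5): no bracket -> illegal
(4,4): flips 2 -> legal
(5,4): flips 2 -> legal

Answer: (1,5) (2,5) (3,4) (4,4) (5,4)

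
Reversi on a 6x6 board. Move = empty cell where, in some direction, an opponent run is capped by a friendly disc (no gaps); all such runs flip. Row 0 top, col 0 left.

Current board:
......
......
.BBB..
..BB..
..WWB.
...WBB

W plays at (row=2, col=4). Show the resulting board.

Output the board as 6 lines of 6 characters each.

Answer: ......
......
.BBBW.
..BW..
..WWB.
...WBB

Derivation:
Place W at (2,4); scan 8 dirs for brackets.
Dir NW: first cell '.' (not opp) -> no flip
Dir N: first cell '.' (not opp) -> no flip
Dir NE: first cell '.' (not opp) -> no flip
Dir W: opp run (2,3) (2,2) (2,1), next='.' -> no flip
Dir E: first cell '.' (not opp) -> no flip
Dir SW: opp run (3,3) capped by W -> flip
Dir S: first cell '.' (not opp) -> no flip
Dir SE: first cell '.' (not opp) -> no flip
All flips: (3,3)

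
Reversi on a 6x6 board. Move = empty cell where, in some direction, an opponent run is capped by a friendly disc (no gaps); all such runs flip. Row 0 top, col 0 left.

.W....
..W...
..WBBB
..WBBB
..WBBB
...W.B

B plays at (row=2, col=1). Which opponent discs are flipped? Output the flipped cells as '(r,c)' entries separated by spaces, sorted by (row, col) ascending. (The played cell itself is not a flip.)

Dir NW: first cell '.' (not opp) -> no flip
Dir N: first cell '.' (not opp) -> no flip
Dir NE: opp run (1,2), next='.' -> no flip
Dir W: first cell '.' (not opp) -> no flip
Dir E: opp run (2,2) capped by B -> flip
Dir SW: first cell '.' (not opp) -> no flip
Dir S: first cell '.' (not opp) -> no flip
Dir SE: opp run (3,2) capped by B -> flip

Answer: (2,2) (3,2)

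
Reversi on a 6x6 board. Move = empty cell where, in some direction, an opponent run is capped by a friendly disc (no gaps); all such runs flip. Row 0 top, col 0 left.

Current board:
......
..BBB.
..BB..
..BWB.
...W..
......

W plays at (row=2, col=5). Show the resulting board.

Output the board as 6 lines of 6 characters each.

Answer: ......
..BBB.
..BB.W
..BWW.
...W..
......

Derivation:
Place W at (2,5); scan 8 dirs for brackets.
Dir NW: opp run (1,4), next='.' -> no flip
Dir N: first cell '.' (not opp) -> no flip
Dir NE: edge -> no flip
Dir W: first cell '.' (not opp) -> no flip
Dir E: edge -> no flip
Dir SW: opp run (3,4) capped by W -> flip
Dir S: first cell '.' (not opp) -> no flip
Dir SE: edge -> no flip
All flips: (3,4)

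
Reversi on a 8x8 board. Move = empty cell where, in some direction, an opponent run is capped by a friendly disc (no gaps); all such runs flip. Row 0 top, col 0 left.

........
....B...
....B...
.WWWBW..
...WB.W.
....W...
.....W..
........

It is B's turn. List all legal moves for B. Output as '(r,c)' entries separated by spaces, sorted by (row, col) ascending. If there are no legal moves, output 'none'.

Answer: (2,2) (2,6) (3,0) (3,6) (4,2) (5,2) (5,7) (6,4)

Derivation:
(2,0): no bracket -> illegal
(2,1): no bracket -> illegal
(2,2): flips 1 -> legal
(2,3): no bracket -> illegal
(2,5): no bracket -> illegal
(2,6): flips 1 -> legal
(3,0): flips 3 -> legal
(3,6): flips 1 -> legal
(3,7): no bracket -> illegal
(4,0): no bracket -> illegal
(4,1): no bracket -> illegal
(4,2): flips 2 -> legal
(4,5): no bracket -> illegal
(4,7): no bracket -> illegal
(5,2): flips 1 -> legal
(5,3): no bracket -> illegal
(5,5): no bracket -> illegal
(5,6): no bracket -> illegal
(5,7): flips 2 -> legal
(6,3): no bracket -> illegal
(6,4): flips 1 -> legal
(6,6): no bracket -> illegal
(7,4): no bracket -> illegal
(7,5): no bracket -> illegal
(7,6): no bracket -> illegal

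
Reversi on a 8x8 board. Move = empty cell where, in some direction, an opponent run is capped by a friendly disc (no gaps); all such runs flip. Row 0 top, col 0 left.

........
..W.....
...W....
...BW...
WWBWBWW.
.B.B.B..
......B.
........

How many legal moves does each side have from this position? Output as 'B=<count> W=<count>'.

Answer: B=6 W=7

Derivation:
-- B to move --
(0,1): no bracket -> illegal
(0,2): no bracket -> illegal
(0,3): no bracket -> illegal
(1,1): no bracket -> illegal
(1,3): flips 1 -> legal
(1,4): no bracket -> illegal
(2,1): no bracket -> illegal
(2,2): no bracket -> illegal
(2,4): flips 1 -> legal
(2,5): no bracket -> illegal
(3,0): no bracket -> illegal
(3,1): flips 1 -> legal
(3,2): no bracket -> illegal
(3,5): flips 2 -> legal
(3,6): no bracket -> illegal
(3,7): flips 1 -> legal
(4,7): flips 2 -> legal
(5,0): no bracket -> illegal
(5,2): no bracket -> illegal
(5,4): no bracket -> illegal
(5,6): no bracket -> illegal
(5,7): no bracket -> illegal
B mobility = 6
-- W to move --
(2,2): no bracket -> illegal
(2,4): no bracket -> illegal
(3,1): no bracket -> illegal
(3,2): flips 1 -> legal
(3,5): no bracket -> illegal
(5,0): no bracket -> illegal
(5,2): no bracket -> illegal
(5,4): flips 1 -> legal
(5,6): no bracket -> illegal
(5,7): no bracket -> illegal
(6,0): no bracket -> illegal
(6,1): flips 1 -> legal
(6,2): flips 1 -> legal
(6,3): flips 1 -> legal
(6,4): flips 1 -> legal
(6,5): flips 1 -> legal
(6,7): no bracket -> illegal
(7,5): no bracket -> illegal
(7,6): no bracket -> illegal
(7,7): no bracket -> illegal
W mobility = 7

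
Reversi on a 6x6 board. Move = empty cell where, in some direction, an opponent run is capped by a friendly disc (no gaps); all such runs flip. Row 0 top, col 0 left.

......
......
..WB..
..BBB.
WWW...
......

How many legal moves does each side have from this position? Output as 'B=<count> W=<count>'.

Answer: B=6 W=3

Derivation:
-- B to move --
(1,1): flips 1 -> legal
(1,2): flips 1 -> legal
(1,3): no bracket -> illegal
(2,1): flips 1 -> legal
(3,0): no bracket -> illegal
(3,1): no bracket -> illegal
(4,3): no bracket -> illegal
(5,0): flips 1 -> legal
(5,1): flips 1 -> legal
(5,2): flips 1 -> legal
(5,3): no bracket -> illegal
B mobility = 6
-- W to move --
(1,2): no bracket -> illegal
(1,3): no bracket -> illegal
(1,4): flips 2 -> legal
(2,1): no bracket -> illegal
(2,4): flips 2 -> legal
(2,5): no bracket -> illegal
(3,1): no bracket -> illegal
(3,5): no bracket -> illegal
(4,3): no bracket -> illegal
(4,4): flips 1 -> legal
(4,5): no bracket -> illegal
W mobility = 3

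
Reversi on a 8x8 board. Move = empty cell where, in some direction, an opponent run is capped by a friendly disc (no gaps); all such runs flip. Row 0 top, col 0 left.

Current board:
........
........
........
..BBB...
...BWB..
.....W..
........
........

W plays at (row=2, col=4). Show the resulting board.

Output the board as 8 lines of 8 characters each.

Answer: ........
........
....W...
..BBW...
...BWB..
.....W..
........
........

Derivation:
Place W at (2,4); scan 8 dirs for brackets.
Dir NW: first cell '.' (not opp) -> no flip
Dir N: first cell '.' (not opp) -> no flip
Dir NE: first cell '.' (not opp) -> no flip
Dir W: first cell '.' (not opp) -> no flip
Dir E: first cell '.' (not opp) -> no flip
Dir SW: opp run (3,3), next='.' -> no flip
Dir S: opp run (3,4) capped by W -> flip
Dir SE: first cell '.' (not opp) -> no flip
All flips: (3,4)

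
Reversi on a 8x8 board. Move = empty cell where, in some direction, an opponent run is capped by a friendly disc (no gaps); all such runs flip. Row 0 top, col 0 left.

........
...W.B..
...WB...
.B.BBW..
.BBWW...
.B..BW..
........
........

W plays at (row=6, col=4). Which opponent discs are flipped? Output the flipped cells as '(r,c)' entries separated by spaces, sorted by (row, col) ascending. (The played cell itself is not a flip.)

Answer: (5,4)

Derivation:
Dir NW: first cell '.' (not opp) -> no flip
Dir N: opp run (5,4) capped by W -> flip
Dir NE: first cell 'W' (not opp) -> no flip
Dir W: first cell '.' (not opp) -> no flip
Dir E: first cell '.' (not opp) -> no flip
Dir SW: first cell '.' (not opp) -> no flip
Dir S: first cell '.' (not opp) -> no flip
Dir SE: first cell '.' (not opp) -> no flip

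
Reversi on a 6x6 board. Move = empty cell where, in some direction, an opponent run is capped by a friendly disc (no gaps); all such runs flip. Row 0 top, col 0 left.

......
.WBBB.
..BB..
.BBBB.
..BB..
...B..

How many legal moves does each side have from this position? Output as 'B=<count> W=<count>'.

-- B to move --
(0,0): flips 1 -> legal
(0,1): no bracket -> illegal
(0,2): no bracket -> illegal
(1,0): flips 1 -> legal
(2,0): no bracket -> illegal
(2,1): no bracket -> illegal
B mobility = 2
-- W to move --
(0,1): no bracket -> illegal
(0,2): no bracket -> illegal
(0,3): no bracket -> illegal
(0,4): no bracket -> illegal
(0,5): no bracket -> illegal
(1,5): flips 3 -> legal
(2,0): no bracket -> illegal
(2,1): no bracket -> illegal
(2,4): no bracket -> illegal
(2,5): no bracket -> illegal
(3,0): no bracket -> illegal
(3,5): no bracket -> illegal
(4,0): no bracket -> illegal
(4,1): no bracket -> illegal
(4,4): flips 2 -> legal
(4,5): no bracket -> illegal
(5,1): no bracket -> illegal
(5,2): no bracket -> illegal
(5,4): no bracket -> illegal
W mobility = 2

Answer: B=2 W=2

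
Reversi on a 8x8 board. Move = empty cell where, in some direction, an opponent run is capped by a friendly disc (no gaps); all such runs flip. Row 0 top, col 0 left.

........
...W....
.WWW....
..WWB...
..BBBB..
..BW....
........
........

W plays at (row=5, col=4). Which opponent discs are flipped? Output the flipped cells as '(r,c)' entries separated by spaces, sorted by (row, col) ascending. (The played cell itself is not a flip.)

Answer: (4,3)

Derivation:
Dir NW: opp run (4,3) capped by W -> flip
Dir N: opp run (4,4) (3,4), next='.' -> no flip
Dir NE: opp run (4,5), next='.' -> no flip
Dir W: first cell 'W' (not opp) -> no flip
Dir E: first cell '.' (not opp) -> no flip
Dir SW: first cell '.' (not opp) -> no flip
Dir S: first cell '.' (not opp) -> no flip
Dir SE: first cell '.' (not opp) -> no flip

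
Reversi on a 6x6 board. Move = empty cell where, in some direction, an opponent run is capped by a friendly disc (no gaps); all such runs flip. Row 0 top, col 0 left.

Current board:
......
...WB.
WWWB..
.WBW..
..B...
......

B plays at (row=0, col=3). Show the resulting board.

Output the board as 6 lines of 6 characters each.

Place B at (0,3); scan 8 dirs for brackets.
Dir NW: edge -> no flip
Dir N: edge -> no flip
Dir NE: edge -> no flip
Dir W: first cell '.' (not opp) -> no flip
Dir E: first cell '.' (not opp) -> no flip
Dir SW: first cell '.' (not opp) -> no flip
Dir S: opp run (1,3) capped by B -> flip
Dir SE: first cell 'B' (not opp) -> no flip
All flips: (1,3)

Answer: ...B..
...BB.
WWWB..
.WBW..
..B...
......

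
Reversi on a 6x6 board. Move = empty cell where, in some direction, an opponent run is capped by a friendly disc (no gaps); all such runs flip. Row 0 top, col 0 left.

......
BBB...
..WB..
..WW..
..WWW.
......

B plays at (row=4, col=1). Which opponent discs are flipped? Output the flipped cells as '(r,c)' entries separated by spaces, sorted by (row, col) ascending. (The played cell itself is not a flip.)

Answer: (3,2)

Derivation:
Dir NW: first cell '.' (not opp) -> no flip
Dir N: first cell '.' (not opp) -> no flip
Dir NE: opp run (3,2) capped by B -> flip
Dir W: first cell '.' (not opp) -> no flip
Dir E: opp run (4,2) (4,3) (4,4), next='.' -> no flip
Dir SW: first cell '.' (not opp) -> no flip
Dir S: first cell '.' (not opp) -> no flip
Dir SE: first cell '.' (not opp) -> no flip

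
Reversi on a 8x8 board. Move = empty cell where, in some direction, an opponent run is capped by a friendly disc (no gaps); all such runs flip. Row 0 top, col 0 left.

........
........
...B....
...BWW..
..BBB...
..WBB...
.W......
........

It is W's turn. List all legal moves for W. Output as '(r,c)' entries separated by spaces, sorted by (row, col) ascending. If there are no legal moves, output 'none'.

Answer: (1,2) (3,2) (5,5) (6,2) (6,4)

Derivation:
(1,2): flips 1 -> legal
(1,3): no bracket -> illegal
(1,4): no bracket -> illegal
(2,2): no bracket -> illegal
(2,4): no bracket -> illegal
(3,1): no bracket -> illegal
(3,2): flips 2 -> legal
(4,1): no bracket -> illegal
(4,5): no bracket -> illegal
(5,1): no bracket -> illegal
(5,5): flips 2 -> legal
(6,2): flips 2 -> legal
(6,3): no bracket -> illegal
(6,4): flips 2 -> legal
(6,5): no bracket -> illegal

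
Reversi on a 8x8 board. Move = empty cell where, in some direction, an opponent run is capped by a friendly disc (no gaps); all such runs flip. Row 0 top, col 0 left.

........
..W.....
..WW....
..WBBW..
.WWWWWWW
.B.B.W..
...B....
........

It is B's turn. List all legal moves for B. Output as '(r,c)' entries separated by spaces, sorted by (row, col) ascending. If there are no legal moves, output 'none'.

Answer: (0,1) (1,1) (1,3) (2,6) (3,1) (3,6) (5,2) (5,4) (5,6) (6,6)

Derivation:
(0,1): flips 2 -> legal
(0,2): no bracket -> illegal
(0,3): no bracket -> illegal
(1,1): flips 1 -> legal
(1,3): flips 1 -> legal
(1,4): no bracket -> illegal
(2,1): no bracket -> illegal
(2,4): no bracket -> illegal
(2,5): no bracket -> illegal
(2,6): flips 2 -> legal
(3,0): no bracket -> illegal
(3,1): flips 3 -> legal
(3,6): flips 1 -> legal
(3,7): no bracket -> illegal
(4,0): no bracket -> illegal
(5,0): no bracket -> illegal
(5,2): flips 1 -> legal
(5,4): flips 1 -> legal
(5,6): flips 1 -> legal
(5,7): no bracket -> illegal
(6,4): no bracket -> illegal
(6,5): no bracket -> illegal
(6,6): flips 2 -> legal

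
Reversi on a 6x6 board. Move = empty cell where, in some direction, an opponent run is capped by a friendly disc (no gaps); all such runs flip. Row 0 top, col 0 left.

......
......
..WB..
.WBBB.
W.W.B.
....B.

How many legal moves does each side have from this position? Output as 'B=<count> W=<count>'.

-- B to move --
(1,1): flips 1 -> legal
(1,2): flips 1 -> legal
(1,3): no bracket -> illegal
(2,0): no bracket -> illegal
(2,1): flips 1 -> legal
(3,0): flips 1 -> legal
(4,1): no bracket -> illegal
(4,3): no bracket -> illegal
(5,0): no bracket -> illegal
(5,1): flips 1 -> legal
(5,2): flips 1 -> legal
(5,3): no bracket -> illegal
B mobility = 6
-- W to move --
(1,2): no bracket -> illegal
(1,3): no bracket -> illegal
(1,4): no bracket -> illegal
(2,1): no bracket -> illegal
(2,4): flips 2 -> legal
(2,5): no bracket -> illegal
(3,5): flips 3 -> legal
(4,1): no bracket -> illegal
(4,3): no bracket -> illegal
(4,5): no bracket -> illegal
(5,3): no bracket -> illegal
(5,5): flips 2 -> legal
W mobility = 3

Answer: B=6 W=3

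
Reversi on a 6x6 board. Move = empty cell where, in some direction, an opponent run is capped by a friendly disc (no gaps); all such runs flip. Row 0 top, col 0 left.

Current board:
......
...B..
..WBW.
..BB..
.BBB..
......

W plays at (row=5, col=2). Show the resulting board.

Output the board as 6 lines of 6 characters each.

Place W at (5,2); scan 8 dirs for brackets.
Dir NW: opp run (4,1), next='.' -> no flip
Dir N: opp run (4,2) (3,2) capped by W -> flip
Dir NE: opp run (4,3), next='.' -> no flip
Dir W: first cell '.' (not opp) -> no flip
Dir E: first cell '.' (not opp) -> no flip
Dir SW: edge -> no flip
Dir S: edge -> no flip
Dir SE: edge -> no flip
All flips: (3,2) (4,2)

Answer: ......
...B..
..WBW.
..WB..
.BWB..
..W...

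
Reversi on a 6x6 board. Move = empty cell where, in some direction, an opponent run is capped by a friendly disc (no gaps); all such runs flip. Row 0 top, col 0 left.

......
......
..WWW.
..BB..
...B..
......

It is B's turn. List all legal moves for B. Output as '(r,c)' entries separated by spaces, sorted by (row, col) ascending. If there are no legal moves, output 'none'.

(1,1): flips 1 -> legal
(1,2): flips 1 -> legal
(1,3): flips 1 -> legal
(1,4): flips 1 -> legal
(1,5): flips 1 -> legal
(2,1): no bracket -> illegal
(2,5): no bracket -> illegal
(3,1): no bracket -> illegal
(3,4): no bracket -> illegal
(3,5): no bracket -> illegal

Answer: (1,1) (1,2) (1,3) (1,4) (1,5)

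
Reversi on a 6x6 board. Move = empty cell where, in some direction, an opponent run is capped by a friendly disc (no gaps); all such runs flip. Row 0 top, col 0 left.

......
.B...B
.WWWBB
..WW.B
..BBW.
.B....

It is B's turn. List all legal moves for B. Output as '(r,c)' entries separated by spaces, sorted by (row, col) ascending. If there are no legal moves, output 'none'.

(1,0): flips 2 -> legal
(1,2): flips 2 -> legal
(1,3): flips 2 -> legal
(1,4): no bracket -> illegal
(2,0): flips 3 -> legal
(3,0): no bracket -> illegal
(3,1): flips 1 -> legal
(3,4): no bracket -> illegal
(4,1): no bracket -> illegal
(4,5): flips 1 -> legal
(5,3): flips 1 -> legal
(5,4): no bracket -> illegal
(5,5): flips 3 -> legal

Answer: (1,0) (1,2) (1,3) (2,0) (3,1) (4,5) (5,3) (5,5)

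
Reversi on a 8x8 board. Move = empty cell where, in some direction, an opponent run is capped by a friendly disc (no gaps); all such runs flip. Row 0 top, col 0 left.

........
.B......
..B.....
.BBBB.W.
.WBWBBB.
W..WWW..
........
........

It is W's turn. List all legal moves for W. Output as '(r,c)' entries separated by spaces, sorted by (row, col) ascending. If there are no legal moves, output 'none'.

(0,0): flips 4 -> legal
(0,1): no bracket -> illegal
(0,2): no bracket -> illegal
(1,0): no bracket -> illegal
(1,2): no bracket -> illegal
(1,3): no bracket -> illegal
(2,0): flips 2 -> legal
(2,1): flips 2 -> legal
(2,3): flips 2 -> legal
(2,4): flips 2 -> legal
(2,5): flips 1 -> legal
(3,0): no bracket -> illegal
(3,5): flips 2 -> legal
(3,7): flips 1 -> legal
(4,0): no bracket -> illegal
(4,7): flips 3 -> legal
(5,1): no bracket -> illegal
(5,2): no bracket -> illegal
(5,6): flips 1 -> legal
(5,7): no bracket -> illegal

Answer: (0,0) (2,0) (2,1) (2,3) (2,4) (2,5) (3,5) (3,7) (4,7) (5,6)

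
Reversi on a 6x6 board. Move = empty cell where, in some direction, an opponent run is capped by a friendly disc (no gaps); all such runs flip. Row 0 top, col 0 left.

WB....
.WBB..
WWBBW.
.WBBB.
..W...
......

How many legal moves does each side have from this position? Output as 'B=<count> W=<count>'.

Answer: B=10 W=7

Derivation:
-- B to move --
(0,2): no bracket -> illegal
(1,0): flips 2 -> legal
(1,4): flips 1 -> legal
(1,5): flips 1 -> legal
(2,5): flips 1 -> legal
(3,0): flips 2 -> legal
(3,5): flips 1 -> legal
(4,0): flips 1 -> legal
(4,1): flips 3 -> legal
(4,3): no bracket -> illegal
(5,1): flips 1 -> legal
(5,2): flips 1 -> legal
(5,3): no bracket -> illegal
B mobility = 10
-- W to move --
(0,2): flips 5 -> legal
(0,3): flips 1 -> legal
(0,4): flips 2 -> legal
(1,0): no bracket -> illegal
(1,4): flips 2 -> legal
(2,5): no bracket -> illegal
(3,5): flips 3 -> legal
(4,1): no bracket -> illegal
(4,3): flips 1 -> legal
(4,4): flips 3 -> legal
(4,5): no bracket -> illegal
W mobility = 7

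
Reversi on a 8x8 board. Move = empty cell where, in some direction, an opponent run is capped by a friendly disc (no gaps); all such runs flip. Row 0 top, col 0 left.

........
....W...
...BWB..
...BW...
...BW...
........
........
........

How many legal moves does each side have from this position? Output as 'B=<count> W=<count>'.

Answer: B=6 W=8

Derivation:
-- B to move --
(0,3): flips 1 -> legal
(0,4): no bracket -> illegal
(0,5): flips 1 -> legal
(1,3): no bracket -> illegal
(1,5): flips 1 -> legal
(3,5): flips 1 -> legal
(4,5): flips 2 -> legal
(5,3): no bracket -> illegal
(5,4): no bracket -> illegal
(5,5): flips 1 -> legal
B mobility = 6
-- W to move --
(1,2): flips 1 -> legal
(1,3): no bracket -> illegal
(1,5): no bracket -> illegal
(1,6): flips 1 -> legal
(2,2): flips 2 -> legal
(2,6): flips 1 -> legal
(3,2): flips 2 -> legal
(3,5): no bracket -> illegal
(3,6): flips 1 -> legal
(4,2): flips 2 -> legal
(5,2): flips 1 -> legal
(5,3): no bracket -> illegal
(5,4): no bracket -> illegal
W mobility = 8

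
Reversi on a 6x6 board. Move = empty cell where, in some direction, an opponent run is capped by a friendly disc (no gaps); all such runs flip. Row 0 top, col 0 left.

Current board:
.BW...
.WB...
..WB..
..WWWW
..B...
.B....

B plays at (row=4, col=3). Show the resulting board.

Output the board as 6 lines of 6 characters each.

Place B at (4,3); scan 8 dirs for brackets.
Dir NW: opp run (3,2), next='.' -> no flip
Dir N: opp run (3,3) capped by B -> flip
Dir NE: opp run (3,4), next='.' -> no flip
Dir W: first cell 'B' (not opp) -> no flip
Dir E: first cell '.' (not opp) -> no flip
Dir SW: first cell '.' (not opp) -> no flip
Dir S: first cell '.' (not opp) -> no flip
Dir SE: first cell '.' (not opp) -> no flip
All flips: (3,3)

Answer: .BW...
.WB...
..WB..
..WBWW
..BB..
.B....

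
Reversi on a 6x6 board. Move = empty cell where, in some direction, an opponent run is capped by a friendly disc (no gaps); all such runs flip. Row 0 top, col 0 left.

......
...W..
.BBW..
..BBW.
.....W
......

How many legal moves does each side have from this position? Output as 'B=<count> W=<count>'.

-- B to move --
(0,2): no bracket -> illegal
(0,3): flips 2 -> legal
(0,4): flips 1 -> legal
(1,2): no bracket -> illegal
(1,4): flips 1 -> legal
(2,4): flips 1 -> legal
(2,5): no bracket -> illegal
(3,5): flips 1 -> legal
(4,3): no bracket -> illegal
(4,4): no bracket -> illegal
(5,4): no bracket -> illegal
(5,5): no bracket -> illegal
B mobility = 5
-- W to move --
(1,0): no bracket -> illegal
(1,1): no bracket -> illegal
(1,2): no bracket -> illegal
(2,0): flips 2 -> legal
(2,4): no bracket -> illegal
(3,0): no bracket -> illegal
(3,1): flips 3 -> legal
(4,1): flips 1 -> legal
(4,2): no bracket -> illegal
(4,3): flips 1 -> legal
(4,4): no bracket -> illegal
W mobility = 4

Answer: B=5 W=4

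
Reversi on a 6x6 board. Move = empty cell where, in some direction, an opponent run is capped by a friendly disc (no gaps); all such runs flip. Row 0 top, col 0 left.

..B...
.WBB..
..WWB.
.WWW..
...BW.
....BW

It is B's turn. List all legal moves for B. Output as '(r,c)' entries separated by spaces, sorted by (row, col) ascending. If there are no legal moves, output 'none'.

Answer: (1,0) (2,0) (2,1) (3,4) (4,0) (4,2) (4,5)

Derivation:
(0,0): no bracket -> illegal
(0,1): no bracket -> illegal
(1,0): flips 1 -> legal
(1,4): no bracket -> illegal
(2,0): flips 1 -> legal
(2,1): flips 3 -> legal
(3,0): no bracket -> illegal
(3,4): flips 2 -> legal
(3,5): no bracket -> illegal
(4,0): flips 2 -> legal
(4,1): no bracket -> illegal
(4,2): flips 3 -> legal
(4,5): flips 1 -> legal
(5,3): no bracket -> illegal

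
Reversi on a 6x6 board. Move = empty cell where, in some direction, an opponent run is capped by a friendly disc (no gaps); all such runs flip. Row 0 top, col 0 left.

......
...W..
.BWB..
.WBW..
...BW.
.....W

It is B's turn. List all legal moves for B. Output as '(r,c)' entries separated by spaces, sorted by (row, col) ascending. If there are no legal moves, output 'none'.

(0,2): no bracket -> illegal
(0,3): flips 1 -> legal
(0,4): no bracket -> illegal
(1,1): no bracket -> illegal
(1,2): flips 1 -> legal
(1,4): no bracket -> illegal
(2,0): no bracket -> illegal
(2,4): no bracket -> illegal
(3,0): flips 1 -> legal
(3,4): flips 1 -> legal
(3,5): no bracket -> illegal
(4,0): no bracket -> illegal
(4,1): flips 1 -> legal
(4,2): no bracket -> illegal
(4,5): flips 1 -> legal
(5,3): no bracket -> illegal
(5,4): no bracket -> illegal

Answer: (0,3) (1,2) (3,0) (3,4) (4,1) (4,5)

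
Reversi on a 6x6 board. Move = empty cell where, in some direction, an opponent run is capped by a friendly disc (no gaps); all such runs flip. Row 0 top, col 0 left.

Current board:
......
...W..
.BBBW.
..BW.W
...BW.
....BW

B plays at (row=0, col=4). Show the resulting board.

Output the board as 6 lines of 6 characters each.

Place B at (0,4); scan 8 dirs for brackets.
Dir NW: edge -> no flip
Dir N: edge -> no flip
Dir NE: edge -> no flip
Dir W: first cell '.' (not opp) -> no flip
Dir E: first cell '.' (not opp) -> no flip
Dir SW: opp run (1,3) capped by B -> flip
Dir S: first cell '.' (not opp) -> no flip
Dir SE: first cell '.' (not opp) -> no flip
All flips: (1,3)

Answer: ....B.
...B..
.BBBW.
..BW.W
...BW.
....BW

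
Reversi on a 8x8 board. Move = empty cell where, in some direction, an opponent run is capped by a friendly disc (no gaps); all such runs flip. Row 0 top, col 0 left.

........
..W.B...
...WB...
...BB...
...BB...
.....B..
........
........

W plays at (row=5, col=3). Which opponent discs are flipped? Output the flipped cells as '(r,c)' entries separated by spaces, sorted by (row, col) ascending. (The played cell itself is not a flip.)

Dir NW: first cell '.' (not opp) -> no flip
Dir N: opp run (4,3) (3,3) capped by W -> flip
Dir NE: opp run (4,4), next='.' -> no flip
Dir W: first cell '.' (not opp) -> no flip
Dir E: first cell '.' (not opp) -> no flip
Dir SW: first cell '.' (not opp) -> no flip
Dir S: first cell '.' (not opp) -> no flip
Dir SE: first cell '.' (not opp) -> no flip

Answer: (3,3) (4,3)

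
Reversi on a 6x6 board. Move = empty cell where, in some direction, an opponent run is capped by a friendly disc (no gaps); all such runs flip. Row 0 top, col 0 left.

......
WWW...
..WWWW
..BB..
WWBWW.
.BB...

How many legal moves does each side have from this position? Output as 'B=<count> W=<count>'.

-- B to move --
(0,0): flips 2 -> legal
(0,1): no bracket -> illegal
(0,2): flips 2 -> legal
(0,3): no bracket -> illegal
(1,3): flips 1 -> legal
(1,4): flips 1 -> legal
(1,5): flips 1 -> legal
(2,0): no bracket -> illegal
(2,1): no bracket -> illegal
(3,0): flips 1 -> legal
(3,1): flips 1 -> legal
(3,4): flips 1 -> legal
(3,5): no bracket -> illegal
(4,5): flips 2 -> legal
(5,0): flips 1 -> legal
(5,3): flips 1 -> legal
(5,4): flips 1 -> legal
(5,5): flips 1 -> legal
B mobility = 13
-- W to move --
(2,1): flips 1 -> legal
(3,1): no bracket -> illegal
(3,4): no bracket -> illegal
(5,0): no bracket -> illegal
(5,3): no bracket -> illegal
W mobility = 1

Answer: B=13 W=1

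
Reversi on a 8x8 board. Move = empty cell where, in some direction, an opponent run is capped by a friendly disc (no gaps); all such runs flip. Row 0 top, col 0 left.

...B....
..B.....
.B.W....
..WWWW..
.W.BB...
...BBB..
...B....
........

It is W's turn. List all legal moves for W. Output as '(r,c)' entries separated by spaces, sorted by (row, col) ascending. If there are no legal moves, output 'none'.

(0,1): flips 1 -> legal
(0,2): no bracket -> illegal
(0,4): no bracket -> illegal
(1,0): flips 1 -> legal
(1,1): no bracket -> illegal
(1,3): no bracket -> illegal
(1,4): no bracket -> illegal
(2,0): no bracket -> illegal
(2,2): no bracket -> illegal
(3,0): no bracket -> illegal
(3,1): no bracket -> illegal
(4,2): no bracket -> illegal
(4,5): no bracket -> illegal
(4,6): no bracket -> illegal
(5,2): flips 1 -> legal
(5,6): no bracket -> illegal
(6,2): flips 2 -> legal
(6,4): flips 2 -> legal
(6,5): flips 2 -> legal
(6,6): flips 2 -> legal
(7,2): no bracket -> illegal
(7,3): flips 3 -> legal
(7,4): no bracket -> illegal

Answer: (0,1) (1,0) (5,2) (6,2) (6,4) (6,5) (6,6) (7,3)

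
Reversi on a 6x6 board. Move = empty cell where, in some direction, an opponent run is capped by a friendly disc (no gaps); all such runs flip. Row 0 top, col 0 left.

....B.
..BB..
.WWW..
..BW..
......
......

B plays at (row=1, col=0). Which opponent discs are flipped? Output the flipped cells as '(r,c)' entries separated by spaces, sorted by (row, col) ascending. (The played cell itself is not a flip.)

Dir NW: edge -> no flip
Dir N: first cell '.' (not opp) -> no flip
Dir NE: first cell '.' (not opp) -> no flip
Dir W: edge -> no flip
Dir E: first cell '.' (not opp) -> no flip
Dir SW: edge -> no flip
Dir S: first cell '.' (not opp) -> no flip
Dir SE: opp run (2,1) capped by B -> flip

Answer: (2,1)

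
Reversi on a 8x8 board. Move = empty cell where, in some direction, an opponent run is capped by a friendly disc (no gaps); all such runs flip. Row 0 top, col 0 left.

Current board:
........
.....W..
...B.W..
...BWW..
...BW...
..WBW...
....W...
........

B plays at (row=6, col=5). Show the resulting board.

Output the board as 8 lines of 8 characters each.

Place B at (6,5); scan 8 dirs for brackets.
Dir NW: opp run (5,4) capped by B -> flip
Dir N: first cell '.' (not opp) -> no flip
Dir NE: first cell '.' (not opp) -> no flip
Dir W: opp run (6,4), next='.' -> no flip
Dir E: first cell '.' (not opp) -> no flip
Dir SW: first cell '.' (not opp) -> no flip
Dir S: first cell '.' (not opp) -> no flip
Dir SE: first cell '.' (not opp) -> no flip
All flips: (5,4)

Answer: ........
.....W..
...B.W..
...BWW..
...BW...
..WBB...
....WB..
........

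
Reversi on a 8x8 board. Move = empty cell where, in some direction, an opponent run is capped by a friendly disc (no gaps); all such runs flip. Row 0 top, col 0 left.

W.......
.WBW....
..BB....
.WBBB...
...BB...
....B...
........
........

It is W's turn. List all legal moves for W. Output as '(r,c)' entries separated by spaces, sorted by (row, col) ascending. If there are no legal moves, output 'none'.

(0,1): no bracket -> illegal
(0,2): no bracket -> illegal
(0,3): no bracket -> illegal
(1,4): no bracket -> illegal
(2,1): no bracket -> illegal
(2,4): no bracket -> illegal
(2,5): no bracket -> illegal
(3,5): flips 3 -> legal
(4,1): no bracket -> illegal
(4,2): no bracket -> illegal
(4,5): no bracket -> illegal
(5,2): no bracket -> illegal
(5,3): flips 3 -> legal
(5,5): flips 3 -> legal
(6,3): no bracket -> illegal
(6,4): no bracket -> illegal
(6,5): no bracket -> illegal

Answer: (3,5) (5,3) (5,5)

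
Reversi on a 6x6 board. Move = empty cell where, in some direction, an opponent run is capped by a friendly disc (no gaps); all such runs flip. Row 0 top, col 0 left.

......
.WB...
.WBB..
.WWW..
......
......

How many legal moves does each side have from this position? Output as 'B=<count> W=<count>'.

-- B to move --
(0,0): flips 1 -> legal
(0,1): no bracket -> illegal
(0,2): no bracket -> illegal
(1,0): flips 1 -> legal
(2,0): flips 1 -> legal
(2,4): no bracket -> illegal
(3,0): flips 1 -> legal
(3,4): no bracket -> illegal
(4,0): flips 1 -> legal
(4,1): flips 1 -> legal
(4,2): flips 1 -> legal
(4,3): flips 1 -> legal
(4,4): flips 1 -> legal
B mobility = 9
-- W to move --
(0,1): no bracket -> illegal
(0,2): flips 2 -> legal
(0,3): flips 1 -> legal
(1,3): flips 3 -> legal
(1,4): flips 1 -> legal
(2,4): flips 2 -> legal
(3,4): no bracket -> illegal
W mobility = 5

Answer: B=9 W=5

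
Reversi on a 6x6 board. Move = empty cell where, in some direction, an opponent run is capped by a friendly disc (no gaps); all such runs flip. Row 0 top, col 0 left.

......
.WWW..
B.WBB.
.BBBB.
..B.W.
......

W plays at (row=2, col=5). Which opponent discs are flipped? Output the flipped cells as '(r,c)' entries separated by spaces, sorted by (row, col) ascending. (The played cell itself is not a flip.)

Dir NW: first cell '.' (not opp) -> no flip
Dir N: first cell '.' (not opp) -> no flip
Dir NE: edge -> no flip
Dir W: opp run (2,4) (2,3) capped by W -> flip
Dir E: edge -> no flip
Dir SW: opp run (3,4), next='.' -> no flip
Dir S: first cell '.' (not opp) -> no flip
Dir SE: edge -> no flip

Answer: (2,3) (2,4)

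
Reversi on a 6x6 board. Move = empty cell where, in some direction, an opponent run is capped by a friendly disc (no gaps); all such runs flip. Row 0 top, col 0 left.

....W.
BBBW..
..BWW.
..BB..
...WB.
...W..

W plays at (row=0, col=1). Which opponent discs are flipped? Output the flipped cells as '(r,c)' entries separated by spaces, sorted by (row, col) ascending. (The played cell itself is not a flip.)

Answer: (1,2)

Derivation:
Dir NW: edge -> no flip
Dir N: edge -> no flip
Dir NE: edge -> no flip
Dir W: first cell '.' (not opp) -> no flip
Dir E: first cell '.' (not opp) -> no flip
Dir SW: opp run (1,0), next=edge -> no flip
Dir S: opp run (1,1), next='.' -> no flip
Dir SE: opp run (1,2) capped by W -> flip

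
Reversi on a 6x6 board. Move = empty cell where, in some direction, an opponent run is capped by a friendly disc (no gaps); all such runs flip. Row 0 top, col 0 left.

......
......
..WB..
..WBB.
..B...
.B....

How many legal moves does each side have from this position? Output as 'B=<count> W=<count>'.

-- B to move --
(1,1): flips 1 -> legal
(1,2): flips 2 -> legal
(1,3): no bracket -> illegal
(2,1): flips 1 -> legal
(3,1): flips 1 -> legal
(4,1): flips 1 -> legal
(4,3): no bracket -> illegal
B mobility = 5
-- W to move --
(1,2): no bracket -> illegal
(1,3): no bracket -> illegal
(1,4): flips 1 -> legal
(2,4): flips 1 -> legal
(2,5): no bracket -> illegal
(3,1): no bracket -> illegal
(3,5): flips 2 -> legal
(4,0): no bracket -> illegal
(4,1): no bracket -> illegal
(4,3): no bracket -> illegal
(4,4): flips 1 -> legal
(4,5): no bracket -> illegal
(5,0): no bracket -> illegal
(5,2): flips 1 -> legal
(5,3): no bracket -> illegal
W mobility = 5

Answer: B=5 W=5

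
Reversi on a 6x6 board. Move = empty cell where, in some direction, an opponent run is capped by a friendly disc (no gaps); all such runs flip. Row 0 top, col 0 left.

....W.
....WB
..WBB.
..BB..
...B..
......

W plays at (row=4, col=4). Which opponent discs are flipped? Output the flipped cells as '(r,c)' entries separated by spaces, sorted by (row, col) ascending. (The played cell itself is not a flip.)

Answer: (3,3)

Derivation:
Dir NW: opp run (3,3) capped by W -> flip
Dir N: first cell '.' (not opp) -> no flip
Dir NE: first cell '.' (not opp) -> no flip
Dir W: opp run (4,3), next='.' -> no flip
Dir E: first cell '.' (not opp) -> no flip
Dir SW: first cell '.' (not opp) -> no flip
Dir S: first cell '.' (not opp) -> no flip
Dir SE: first cell '.' (not opp) -> no flip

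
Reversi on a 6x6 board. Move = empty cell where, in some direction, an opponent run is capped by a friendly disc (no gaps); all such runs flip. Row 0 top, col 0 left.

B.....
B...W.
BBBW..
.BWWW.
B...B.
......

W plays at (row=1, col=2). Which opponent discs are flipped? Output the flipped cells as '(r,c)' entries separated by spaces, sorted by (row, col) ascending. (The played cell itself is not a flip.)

Answer: (2,2)

Derivation:
Dir NW: first cell '.' (not opp) -> no flip
Dir N: first cell '.' (not opp) -> no flip
Dir NE: first cell '.' (not opp) -> no flip
Dir W: first cell '.' (not opp) -> no flip
Dir E: first cell '.' (not opp) -> no flip
Dir SW: opp run (2,1), next='.' -> no flip
Dir S: opp run (2,2) capped by W -> flip
Dir SE: first cell 'W' (not opp) -> no flip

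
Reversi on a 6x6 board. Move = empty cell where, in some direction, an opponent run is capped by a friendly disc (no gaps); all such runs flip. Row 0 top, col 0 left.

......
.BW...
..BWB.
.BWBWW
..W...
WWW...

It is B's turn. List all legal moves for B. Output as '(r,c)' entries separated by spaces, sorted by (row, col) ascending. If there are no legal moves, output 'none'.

Answer: (0,2) (1,3) (4,4) (5,3)

Derivation:
(0,1): no bracket -> illegal
(0,2): flips 1 -> legal
(0,3): no bracket -> illegal
(1,3): flips 2 -> legal
(1,4): no bracket -> illegal
(2,1): no bracket -> illegal
(2,5): no bracket -> illegal
(4,0): no bracket -> illegal
(4,1): no bracket -> illegal
(4,3): no bracket -> illegal
(4,4): flips 1 -> legal
(4,5): no bracket -> illegal
(5,3): flips 1 -> legal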